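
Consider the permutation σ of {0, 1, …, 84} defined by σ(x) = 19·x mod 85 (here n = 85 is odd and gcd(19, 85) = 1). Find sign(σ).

+1

Orbit of 1 under x↦19x: [1, 19, 21, 59, 16, 49, 81]… (length divides ord_85(19)).
Cycle type of π: 8×10 + 2×2 + 1; total 13 cycles.
85 − 13 = 72 transpositions; sign(π) = (−1)^72 = +1.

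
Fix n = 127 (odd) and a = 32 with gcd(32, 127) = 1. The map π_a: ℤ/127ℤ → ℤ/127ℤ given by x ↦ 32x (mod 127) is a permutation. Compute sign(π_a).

+1

Start at x=16: 16 → 4 → 1 → 32 → 8 → 2 → 64 → 16 (one orbit).
Cycle type of π: 7×18 + 1; total 19 cycles.
19 cycles on 127: each ℓ→(−1)^(ℓ−1), product (−1)^108 = +1.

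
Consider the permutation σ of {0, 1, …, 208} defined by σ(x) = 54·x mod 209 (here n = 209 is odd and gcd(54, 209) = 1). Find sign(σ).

-1

Start at x=100: 100 → 175 → 45 → 131 → 177 → 153 → 111 → … (one orbit).
18 cycles of lengths [18, 18, 18, 18, 18, 18, 18, 18, 18, 18, 9, 9, 2, 2, 2, 2, 2, 1].
With 18 cycles on 209 points, sign = (−1)^{209−18} = -1.
Check: (54/209) = -1 by Zolotarev.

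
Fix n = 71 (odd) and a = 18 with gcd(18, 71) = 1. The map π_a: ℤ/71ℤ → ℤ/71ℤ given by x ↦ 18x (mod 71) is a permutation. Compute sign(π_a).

Trace 5: π^k(5) = [5, 19, 58, 50, 48, 12, 3] for k=0..6.
Decompose π into cycles: lengths [35, 35, 1] (3 cycles, including the fixed point 0).
71 − 3 = 68 transpositions; sign(π) = (−1)^68 = +1.
Check: (18/71) = +1 by Zolotarev.

+1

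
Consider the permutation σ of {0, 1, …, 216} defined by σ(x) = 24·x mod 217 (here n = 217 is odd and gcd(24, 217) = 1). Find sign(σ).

Start at x=24: 24 → 142 → 153 → 200 → 26 → 190 → 3 → … (one orbit).
Cycle lengths of π_24 on ℤ/217ℤ: [30, 30, 30, 30, 30, 30, 30, 6, 1]; 9 cycles in total.
With 9 cycles on 217 points, sign = (−1)^{217−9} = +1.

+1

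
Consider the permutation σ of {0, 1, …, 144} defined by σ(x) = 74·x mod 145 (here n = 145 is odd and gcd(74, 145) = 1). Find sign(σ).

+1

Start at x=1: 1 → 74 → 111 → 94 → 141 → 139 → 136 → … (one orbit).
Cycle lengths of π_74 on ℤ/145ℤ: [14, 14, 14, 14, 14, 14, 14, 14, 7, 7, 7, 7, 2, 2, 1]; 15 cycles in total.
145 − 15 = 130 transpositions; sign(π) = (−1)^130 = +1.
(74|145)_J = +1 (Zolotarev's lemma cross-check).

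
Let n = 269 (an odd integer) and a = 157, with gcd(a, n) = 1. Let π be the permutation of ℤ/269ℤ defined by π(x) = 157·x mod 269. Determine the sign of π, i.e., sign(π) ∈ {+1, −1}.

Orbit of 256 under x↦157x: [256, 111, 211, 40, 93, 75, 208]… (length divides ord_269(157)).
Cycle type of π: 268 + 1; total 2 cycles.
With 2 cycles on 269 points, sign = (−1)^{269−2} = -1.
Via Zolotarev, sign(π_{157}) = (157|269) = -1.

-1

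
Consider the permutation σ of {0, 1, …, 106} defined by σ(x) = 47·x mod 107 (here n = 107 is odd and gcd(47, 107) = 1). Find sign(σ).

Trace 87: π^k(87) = [87, 23, 11, 89, 10, 42, 48] for k=0..6.
Cycle lengths of π_47 on ℤ/107ℤ: [53, 53, 1]; 3 cycles in total.
3 cycles on 107: each ℓ→(−1)^(ℓ−1), product (−1)^104 = +1.

+1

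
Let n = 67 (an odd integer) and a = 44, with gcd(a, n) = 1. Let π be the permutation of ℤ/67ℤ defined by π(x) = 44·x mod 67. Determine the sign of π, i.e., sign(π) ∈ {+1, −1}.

-1

Trace 49: π^k(49) = [49, 12, 59, 50, 56, 52, 10] for k=0..6.
2 cycles of lengths [66, 1].
sign(π) = (−1)^{n − #cycles} = (−1)^{67−2} = (−1)^65 = -1.
Via Zolotarev, sign(π_{44}) = (44|67) = -1.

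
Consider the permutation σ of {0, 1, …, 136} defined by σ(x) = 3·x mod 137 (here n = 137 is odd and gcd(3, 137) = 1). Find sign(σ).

Trace 22: π^k(22) = [22, 66, 61, 46, 1, 3, 9] for k=0..6.
Decompose π into cycles: lengths [136, 1] (2 cycles, including the fixed point 0).
n − c = 137 − 2 = 135; sign = (−1)^135 = -1.

-1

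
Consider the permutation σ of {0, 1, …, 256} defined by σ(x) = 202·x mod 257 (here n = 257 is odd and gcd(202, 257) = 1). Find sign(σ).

Start at x=62: 62 → 188 → 197 → 216 → 199 → 106 → 81 → … (one orbit).
Cycle type of π: 256 + 1; total 2 cycles.
257 − 2 = 255 transpositions; sign(π) = (−1)^255 = -1.

-1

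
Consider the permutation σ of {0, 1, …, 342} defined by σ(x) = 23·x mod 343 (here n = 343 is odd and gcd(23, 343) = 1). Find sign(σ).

Orbit of 197 under x↦23x: [197, 72, 284, 15, 2, 46, 29]… (length divides ord_343(23)).
Cycle lengths of π_23 on ℤ/343ℤ: [147, 147, 21, 21, 3, 3, 1]; 7 cycles in total.
With 7 cycles on 343 points, sign = (−1)^{343−7} = +1.
Check: (23/343) = +1 by Zolotarev.

+1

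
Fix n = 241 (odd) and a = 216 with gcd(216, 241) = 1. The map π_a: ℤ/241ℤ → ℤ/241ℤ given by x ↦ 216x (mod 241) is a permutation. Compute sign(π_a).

Orbit of 87 under x↦216x: [87, 235, 150, 106, 1, 216, 143]… (length divides ord_241(216)).
Cycle type of π: 20×12 + 1; total 13 cycles.
13 cycles on 241: each ℓ→(−1)^(ℓ−1), product (−1)^228 = +1.
Check: (216/241) = +1 by Zolotarev.

+1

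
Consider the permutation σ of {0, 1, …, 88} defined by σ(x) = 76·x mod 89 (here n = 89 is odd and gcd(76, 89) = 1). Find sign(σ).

-1

Trace 68: π^k(68) = [68, 6, 11, 35, 79, 41, 1] for k=0..6.
The orbit structure of x ↦ 76x mod 89: 2 orbits of sizes [88, 1].
With 2 cycles on 89 points, sign = (−1)^{89−2} = -1.
Via Zolotarev, sign(π_{76}) = (76|89) = -1.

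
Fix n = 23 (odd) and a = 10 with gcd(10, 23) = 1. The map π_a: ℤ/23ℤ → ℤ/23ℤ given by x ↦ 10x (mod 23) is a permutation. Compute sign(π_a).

Start at x=20: 20 → 16 → 22 → 13 → 15 → 12 → 5 → … (one orbit).
2 cycles of lengths [22, 1].
sign(π) = (−1)^{n − #cycles} = (−1)^{23−2} = (−1)^21 = -1.

-1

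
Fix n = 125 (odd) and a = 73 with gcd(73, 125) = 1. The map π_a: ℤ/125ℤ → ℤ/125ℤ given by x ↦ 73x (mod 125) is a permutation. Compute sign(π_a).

-1

Trace 2: π^k(2) = [2, 21, 33, 34, 107, 61, 78] for k=0..6.
4 cycles of lengths [100, 20, 4, 1].
125 − 4 = 121 transpositions; sign(π) = (−1)^121 = -1.
The Jacobi symbol (73|125) = -1 (Zolotarev) agrees.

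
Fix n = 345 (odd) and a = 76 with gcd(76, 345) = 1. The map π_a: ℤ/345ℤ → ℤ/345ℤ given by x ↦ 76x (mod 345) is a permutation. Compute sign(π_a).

Start at x=331: 331 → 316 → 211 → 166 → 196 → 61 → 151 → … (one orbit).
Decompose π into cycles: lengths [22, 22, 22, 22, 22, 22, 22, 22, 22, 22, 22, 22, 22, 22, 22, 1, 1, 1, 1, 1, 1, 1, 1, 1, 1, 1, 1, 1, 1, 1] (30 cycles, including the fixed point 0).
sign(π) = (−1)^{n − #cycles} = (−1)^{345−30} = (−1)^315 = -1.
(76|345)_J = -1 (Zolotarev's lemma cross-check).

-1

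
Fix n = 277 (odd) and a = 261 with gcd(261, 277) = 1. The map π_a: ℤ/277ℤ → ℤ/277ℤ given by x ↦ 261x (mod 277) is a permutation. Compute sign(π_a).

+1

Trace 213: π^k(213) = [213, 193, 236, 102, 30, 74, 201] for k=0..6.
π_261 has 7 disjoint cycles with lengths [46, 46, 46, 46, 46, 46, 1] on {0,…,276}.
sign(π) = (−1)^{n − #cycles} = (−1)^{277−7} = (−1)^270 = +1.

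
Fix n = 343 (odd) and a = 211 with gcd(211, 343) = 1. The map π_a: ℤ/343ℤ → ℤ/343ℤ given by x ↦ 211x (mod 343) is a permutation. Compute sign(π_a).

+1

Trace 1: π^k(1) = [1, 211, 274, 190, 302, 267, 85] for k=0..6.
Cycle type of π: 49×6 + 7×6 + 1×7; total 19 cycles.
sign(π) = (−1)^{n − #cycles} = (−1)^{343−19} = (−1)^324 = +1.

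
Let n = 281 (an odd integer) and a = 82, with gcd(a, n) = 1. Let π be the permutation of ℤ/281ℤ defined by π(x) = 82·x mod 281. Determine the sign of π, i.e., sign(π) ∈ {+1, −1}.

Trace 142: π^k(142) = [142, 123, 251, 69, 38, 25, 83] for k=0..6.
π_82 has 2 disjoint cycles with lengths [280, 1] on {0,…,280}.
With 2 cycles on 281 points, sign = (−1)^{281−2} = -1.

-1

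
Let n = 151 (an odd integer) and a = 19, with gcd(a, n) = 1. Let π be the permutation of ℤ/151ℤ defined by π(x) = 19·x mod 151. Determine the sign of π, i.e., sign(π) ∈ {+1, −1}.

+1

Orbit of 19 under x↦19x: [19, 59, 64, 8, 1]… (length divides ord_151(19)).
31 cycles of lengths [5, 5, 5, 5, 5, 5, 5, 5, 5, 5, 5, 5, 5, 5, 5, 5, 5, 5, 5, 5, 5, 5, 5, 5, 5, 5, 5, 5, 5, 5, 1].
sign(π) = (−1)^{n − #cycles} = (−1)^{151−31} = (−1)^120 = +1.
(19|151)_J = +1 (Zolotarev's lemma cross-check).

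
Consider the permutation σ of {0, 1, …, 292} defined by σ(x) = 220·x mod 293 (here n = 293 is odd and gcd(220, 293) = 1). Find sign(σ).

+1

Start at x=240: 240 → 60 → 15 → 77 → 239 → 133 → 253 → … (one orbit).
Cycle type of π: 146×2 + 1; total 3 cycles.
n − c = 293 − 3 = 290; sign = (−1)^290 = +1.
Check: (220/293) = +1 by Zolotarev.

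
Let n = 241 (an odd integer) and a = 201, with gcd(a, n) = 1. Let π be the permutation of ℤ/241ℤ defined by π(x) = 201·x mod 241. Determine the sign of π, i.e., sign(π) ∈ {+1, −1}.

+1

Start at x=205: 205 → 235 → 240 → 40 → 87 → 135 → 143 → … (one orbit).
Cycle type of π: 20×12 + 1; total 13 cycles.
sign(π) = (−1)^{n − #cycles} = (−1)^{241−13} = (−1)^228 = +1.
(201|241)_J = +1 (Zolotarev's lemma cross-check).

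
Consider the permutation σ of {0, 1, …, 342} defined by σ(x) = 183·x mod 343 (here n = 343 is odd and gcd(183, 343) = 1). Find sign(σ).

+1

Trace 281: π^k(281) = [281, 316, 204, 288, 225, 15, 1] for k=0..6.
Decompose π into cycles: lengths [49, 49, 49, 49, 49, 49, 7, 7, 7, 7, 7, 7, 1, 1, 1, 1, 1, 1, 1] (19 cycles, including the fixed point 0).
n − c = 343 − 19 = 324; sign = (−1)^324 = +1.
(183|343)_J = +1 (Zolotarev's lemma cross-check).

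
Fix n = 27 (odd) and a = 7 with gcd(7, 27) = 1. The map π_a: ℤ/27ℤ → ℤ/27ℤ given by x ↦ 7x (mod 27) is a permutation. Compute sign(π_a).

+1

Start at x=25: 25 → 13 → 10 → 16 → 4 → 1 → 7 → … (one orbit).
Cycle type of π: 9×2 + 3×2 + 1×3; total 7 cycles.
n − c = 27 − 7 = 20; sign = (−1)^20 = +1.
(7|27)_J = +1 (Zolotarev's lemma cross-check).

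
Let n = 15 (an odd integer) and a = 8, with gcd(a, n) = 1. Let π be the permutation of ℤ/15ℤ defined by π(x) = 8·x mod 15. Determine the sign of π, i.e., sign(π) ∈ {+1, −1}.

Orbit of 2 under x↦8x: [2, 1, 8, 4]… (length divides ord_15(8)).
The orbit structure of x ↦ 8x mod 15: 5 orbits of sizes [4, 4, 4, 2, 1].
sign(π) = (−1)^{n − #cycles} = (−1)^{15−5} = (−1)^10 = +1.
Zolotarev: (8|15) = +1, matching the cycle-count sign.

+1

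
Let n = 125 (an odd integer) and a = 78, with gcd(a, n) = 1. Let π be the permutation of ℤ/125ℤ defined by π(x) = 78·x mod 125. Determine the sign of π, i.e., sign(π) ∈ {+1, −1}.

Trace 51: π^k(51) = [51, 103, 34, 27, 106, 18, 29] for k=0..6.
π_78 has 4 disjoint cycles with lengths [100, 20, 4, 1] on {0,…,124}.
125 − 4 = 121 transpositions; sign(π) = (−1)^121 = -1.
Check: (78/125) = -1 by Zolotarev.

-1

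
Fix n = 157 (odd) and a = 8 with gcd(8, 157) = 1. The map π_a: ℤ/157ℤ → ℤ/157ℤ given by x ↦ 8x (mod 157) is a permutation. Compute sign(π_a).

Start at x=2: 2 → 16 → 128 → 82 → 28 → 67 → 65 → … (one orbit).
The orbit structure of x ↦ 8x mod 157: 4 orbits of sizes [52, 52, 52, 1].
4 cycles on 157: each ℓ→(−1)^(ℓ−1), product (−1)^153 = -1.
Check: (8/157) = -1 by Zolotarev.

-1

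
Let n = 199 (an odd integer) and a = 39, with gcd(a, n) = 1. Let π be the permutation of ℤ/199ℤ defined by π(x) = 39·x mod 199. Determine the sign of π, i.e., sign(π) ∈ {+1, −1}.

-1

Start at x=102: 102 → 197 → 121 → 142 → 165 → 67 → 26 → … (one orbit).
The orbit structure of x ↦ 39x mod 199: 2 orbits of sizes [198, 1].
199 − 2 = 197 transpositions; sign(π) = (−1)^197 = -1.
The Jacobi symbol (39|199) = -1 (Zolotarev) agrees.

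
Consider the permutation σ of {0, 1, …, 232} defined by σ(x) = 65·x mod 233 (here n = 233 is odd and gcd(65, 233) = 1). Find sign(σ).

Start at x=86: 86 → 231 → 103 → 171 → 164 → 175 → 191 → … (one orbit).
π_65 has 2 disjoint cycles with lengths [232, 1] on {0,…,232}.
n − c = 233 − 2 = 231; sign = (−1)^231 = -1.
Zolotarev: (65|233) = -1, matching the cycle-count sign.

-1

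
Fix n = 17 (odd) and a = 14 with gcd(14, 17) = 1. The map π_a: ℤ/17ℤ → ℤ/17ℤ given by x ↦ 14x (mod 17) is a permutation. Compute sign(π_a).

-1

Start at x=10: 10 → 4 → 5 → 2 → 11 → 1 → 14 → … (one orbit).
The orbit structure of x ↦ 14x mod 17: 2 orbits of sizes [16, 1].
With 2 cycles on 17 points, sign = (−1)^{17−2} = -1.
The Jacobi symbol (14|17) = -1 (Zolotarev) agrees.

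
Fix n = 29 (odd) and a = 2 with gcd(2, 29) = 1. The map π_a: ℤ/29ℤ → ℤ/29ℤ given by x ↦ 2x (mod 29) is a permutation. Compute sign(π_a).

-1

Orbit of 17 under x↦2x: [17, 5, 10, 20, 11, 22, 15]… (length divides ord_29(2)).
The orbit structure of x ↦ 2x mod 29: 2 orbits of sizes [28, 1].
2 cycles on 29: each ℓ→(−1)^(ℓ−1), product (−1)^27 = -1.
The Jacobi symbol (2|29) = -1 (Zolotarev) agrees.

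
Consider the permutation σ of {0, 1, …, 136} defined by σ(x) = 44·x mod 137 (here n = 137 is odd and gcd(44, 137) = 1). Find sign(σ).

Start at x=9: 9 → 122 → 25 → 4 → 39 → 72 → 17 → … (one orbit).
3 cycles of lengths [68, 68, 1].
sign(π) = (−1)^{n − #cycles} = (−1)^{137−3} = (−1)^134 = +1.
(44|137)_J = +1 (Zolotarev's lemma cross-check).

+1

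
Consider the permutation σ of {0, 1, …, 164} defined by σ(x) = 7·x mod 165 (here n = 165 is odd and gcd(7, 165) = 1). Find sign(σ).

Start at x=1: 1 → 7 → 49 → 13 → 91 → 142 → 4 → … (one orbit).
Cycle type of π: 20×6 + 10×3 + 4×3 + 1×3; total 15 cycles.
15 cycles on 165: each ℓ→(−1)^(ℓ−1), product (−1)^150 = +1.

+1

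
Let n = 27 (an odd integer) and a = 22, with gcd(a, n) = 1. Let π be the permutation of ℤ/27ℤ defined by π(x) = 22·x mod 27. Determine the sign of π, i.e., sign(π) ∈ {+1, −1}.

+1

Start at x=22: 22 → 25 → 10 → 4 → 7 → 19 → 13 → … (one orbit).
Decompose π into cycles: lengths [9, 9, 3, 3, 1, 1, 1] (7 cycles, including the fixed point 0).
With 7 cycles on 27 points, sign = (−1)^{27−7} = +1.
Check: (22/27) = +1 by Zolotarev.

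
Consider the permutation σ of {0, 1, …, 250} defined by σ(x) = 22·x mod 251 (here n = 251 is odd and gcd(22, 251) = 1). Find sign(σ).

Trace 80: π^k(80) = [80, 3, 66, 197, 67, 219, 49] for k=0..6.
Cycle lengths of π_22 on ℤ/251ℤ: [125, 125, 1]; 3 cycles in total.
251 − 3 = 248 transpositions; sign(π) = (−1)^248 = +1.
Via Zolotarev, sign(π_{22}) = (22|251) = +1.

+1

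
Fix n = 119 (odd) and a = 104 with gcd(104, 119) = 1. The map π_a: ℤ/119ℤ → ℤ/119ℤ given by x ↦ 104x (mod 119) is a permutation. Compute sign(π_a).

Start at x=83: 83 → 64 → 111 → 1 → 104 → 106 → 76 → … (one orbit).
Decompose π into cycles: lengths [8, 8, 8, 8, 8, 8, 8, 8, 8, 8, 8, 8, 8, 8, 2, 2, 2, 1] (18 cycles, including the fixed point 0).
119 − 18 = 101 transpositions; sign(π) = (−1)^101 = -1.
Via Zolotarev, sign(π_{104}) = (104|119) = -1.

-1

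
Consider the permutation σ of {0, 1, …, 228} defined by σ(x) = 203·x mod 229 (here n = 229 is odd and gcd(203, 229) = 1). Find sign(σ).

Orbit of 104 under x↦203x: [104, 44, 1, 203, 218, 57, 121]… (length divides ord_229(203)).
π_203 has 13 disjoint cycles with lengths [19, 19, 19, 19, 19, 19, 19, 19, 19, 19, 19, 19, 1] on {0,…,228}.
With 13 cycles on 229 points, sign = (−1)^{229−13} = +1.

+1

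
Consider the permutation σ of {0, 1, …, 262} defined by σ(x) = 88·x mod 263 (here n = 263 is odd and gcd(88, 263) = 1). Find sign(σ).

Start at x=208: 208 → 157 → 140 → 222 → 74 → 200 → 242 → … (one orbit).
Decompose π into cycles: lengths [131, 131, 1] (3 cycles, including the fixed point 0).
3 cycles on 263: each ℓ→(−1)^(ℓ−1), product (−1)^260 = +1.

+1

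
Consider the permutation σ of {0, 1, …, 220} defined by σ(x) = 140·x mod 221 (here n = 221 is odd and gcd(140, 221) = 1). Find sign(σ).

+1

Trace 118: π^k(118) = [118, 166, 35, 38, 16, 30, 1] for k=0..6.
The orbit structure of x ↦ 140x mod 221: 23 orbits of sizes [12, 12, 12, 12, 12, 12, 12, 12, 12, 12, 12, 12, 12, 12, 12, 12, 6, 6, 4, 4, 4, 4, 1].
With 23 cycles on 221 points, sign = (−1)^{221−23} = +1.
Check: (140/221) = +1 by Zolotarev.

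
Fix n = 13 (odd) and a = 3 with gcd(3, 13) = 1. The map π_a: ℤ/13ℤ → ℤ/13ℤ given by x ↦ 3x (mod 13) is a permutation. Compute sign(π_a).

+1

Trace 3: π^k(3) = [3, 9, 1] for k=0..2.
5 cycles of lengths [3, 3, 3, 3, 1].
5 cycles on 13: each ℓ→(−1)^(ℓ−1), product (−1)^8 = +1.
(3|13)_J = +1 (Zolotarev's lemma cross-check).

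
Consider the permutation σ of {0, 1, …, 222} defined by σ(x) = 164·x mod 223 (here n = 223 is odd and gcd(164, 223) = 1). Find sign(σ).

Orbit of 30 under x↦164x: [30, 14, 66, 120, 56, 41, 34]… (length divides ord_223(164)).
π_164 has 7 disjoint cycles with lengths [37, 37, 37, 37, 37, 37, 1] on {0,…,222}.
n − c = 223 − 7 = 216; sign = (−1)^216 = +1.
The Jacobi symbol (164|223) = +1 (Zolotarev) agrees.

+1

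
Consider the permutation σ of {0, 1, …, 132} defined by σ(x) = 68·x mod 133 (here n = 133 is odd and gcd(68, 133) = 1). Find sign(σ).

Trace 1: π^k(1) = [1, 68, 102, 20, 30, 45] for k=0..5.
Cycle type of π: 6×19 + 3×6 + 1; total 26 cycles.
26 cycles on 133: each ℓ→(−1)^(ℓ−1), product (−1)^107 = -1.

-1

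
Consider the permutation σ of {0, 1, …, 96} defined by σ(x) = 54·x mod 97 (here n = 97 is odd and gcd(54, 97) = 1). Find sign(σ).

Trace 73: π^k(73) = [73, 62, 50, 81, 9, 1, 54] for k=0..6.
Cycle type of π: 24×4 + 1; total 5 cycles.
n − c = 97 − 5 = 92; sign = (−1)^92 = +1.

+1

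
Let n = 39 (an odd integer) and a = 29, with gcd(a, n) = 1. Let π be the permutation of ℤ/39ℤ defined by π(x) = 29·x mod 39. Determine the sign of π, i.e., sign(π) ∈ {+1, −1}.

-1

Trace 22: π^k(22) = [22, 14, 16, 35, 1, 29] for k=0..5.
Decompose π into cycles: lengths [6, 6, 6, 6, 3, 3, 3, 3, 2, 1] (10 cycles, including the fixed point 0).
sign(π) = (−1)^{n − #cycles} = (−1)^{39−10} = (−1)^29 = -1.
(29|39)_J = -1 (Zolotarev's lemma cross-check).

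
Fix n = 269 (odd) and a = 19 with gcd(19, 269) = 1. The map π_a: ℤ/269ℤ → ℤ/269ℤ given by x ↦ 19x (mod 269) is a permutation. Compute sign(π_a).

Start at x=267: 267 → 231 → 85 → 1 → 19 → 92 → 134 → … (one orbit).
π_19 has 2 disjoint cycles with lengths [268, 1] on {0,…,268}.
With 2 cycles on 269 points, sign = (−1)^{269−2} = -1.
Via Zolotarev, sign(π_{19}) = (19|269) = -1.

-1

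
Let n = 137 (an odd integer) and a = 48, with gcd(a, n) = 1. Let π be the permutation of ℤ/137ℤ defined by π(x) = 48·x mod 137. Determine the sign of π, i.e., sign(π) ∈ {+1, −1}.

-1

Trace 11: π^k(11) = [11, 117, 136, 89, 25, 104, 60] for k=0..6.
Cycle lengths of π_48 on ℤ/137ℤ: [136, 1]; 2 cycles in total.
Σ(ℓ_i−1) = 137−2 = 135; sign = (−1)^135 = -1.
Via Zolotarev, sign(π_{48}) = (48|137) = -1.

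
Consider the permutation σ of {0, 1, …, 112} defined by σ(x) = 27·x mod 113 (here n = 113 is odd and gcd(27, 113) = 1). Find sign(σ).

Start at x=55: 55 → 16 → 93 → 25 → 110 → 32 → 73 → … (one orbit).
Cycle type of π: 112 + 1; total 2 cycles.
n − c = 113 − 2 = 111; sign = (−1)^111 = -1.
Check: (27/113) = -1 by Zolotarev.

-1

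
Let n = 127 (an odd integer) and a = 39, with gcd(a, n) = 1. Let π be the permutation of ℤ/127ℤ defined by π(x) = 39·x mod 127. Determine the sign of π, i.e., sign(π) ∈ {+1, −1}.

-1

Trace 2: π^k(2) = [2, 78, 121, 20, 18, 67, 73] for k=0..6.
Cycle lengths of π_39 on ℤ/127ℤ: [126, 1]; 2 cycles in total.
2 cycles on 127: each ℓ→(−1)^(ℓ−1), product (−1)^125 = -1.
Via Zolotarev, sign(π_{39}) = (39|127) = -1.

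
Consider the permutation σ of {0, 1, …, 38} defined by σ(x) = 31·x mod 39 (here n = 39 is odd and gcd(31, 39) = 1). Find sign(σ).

Trace 1: π^k(1) = [1, 31, 25, 34] for k=0..3.
12 cycles of lengths [4, 4, 4, 4, 4, 4, 4, 4, 4, 1, 1, 1].
Σ(ℓ_i−1) = 39−12 = 27; sign = (−1)^27 = -1.
The Jacobi symbol (31|39) = -1 (Zolotarev) agrees.

-1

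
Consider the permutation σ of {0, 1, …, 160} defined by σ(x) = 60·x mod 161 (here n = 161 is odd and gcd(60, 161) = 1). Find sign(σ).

-1

Orbit of 22 under x↦60x: [22, 32, 149, 85, 109, 100, 43]… (length divides ord_161(60)).
Decompose π into cycles: lengths [66, 66, 22, 3, 3, 1] (6 cycles, including the fixed point 0).
sign(π) = (−1)^{n − #cycles} = (−1)^{161−6} = (−1)^155 = -1.
The Jacobi symbol (60|161) = -1 (Zolotarev) agrees.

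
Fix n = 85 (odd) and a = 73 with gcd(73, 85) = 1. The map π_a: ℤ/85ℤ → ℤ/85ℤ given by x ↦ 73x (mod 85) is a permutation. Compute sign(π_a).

+1

Start at x=57: 57 → 81 → 48 → 19 → 27 → 16 → 63 → … (one orbit).
Cycle lengths of π_73 on ℤ/85ℤ: [16, 16, 16, 16, 16, 4, 1]; 7 cycles in total.
sign(π) = (−1)^{n − #cycles} = (−1)^{85−7} = (−1)^78 = +1.
Via Zolotarev, sign(π_{73}) = (73|85) = +1.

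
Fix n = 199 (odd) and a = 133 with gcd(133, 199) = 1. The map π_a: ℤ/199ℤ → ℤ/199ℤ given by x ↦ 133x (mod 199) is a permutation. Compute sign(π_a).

-1

Start at x=188: 188 → 129 → 43 → 147 → 49 → 149 → 116 → … (one orbit).
The orbit structure of x ↦ 133x mod 199: 2 orbits of sizes [198, 1].
199 − 2 = 197 transpositions; sign(π) = (−1)^197 = -1.
The Jacobi symbol (133|199) = -1 (Zolotarev) agrees.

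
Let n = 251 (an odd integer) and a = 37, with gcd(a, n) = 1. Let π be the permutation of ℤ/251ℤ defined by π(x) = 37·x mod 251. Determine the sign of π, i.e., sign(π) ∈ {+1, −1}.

Start at x=43: 43 → 85 → 133 → 152 → 102 → 9 → 82 → … (one orbit).
Cycle type of π: 250 + 1; total 2 cycles.
Σ(ℓ_i−1) = 251−2 = 249; sign = (−1)^249 = -1.
Check: (37/251) = -1 by Zolotarev.

-1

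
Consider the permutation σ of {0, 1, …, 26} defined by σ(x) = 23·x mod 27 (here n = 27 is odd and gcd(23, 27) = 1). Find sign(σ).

Start at x=26: 26 → 4 → 11 → 10 → 14 → 25 → 8 → … (one orbit).
The orbit structure of x ↦ 23x mod 27: 4 orbits of sizes [18, 6, 2, 1].
sign(π) = (−1)^{n − #cycles} = (−1)^{27−4} = (−1)^23 = -1.
Via Zolotarev, sign(π_{23}) = (23|27) = -1.

-1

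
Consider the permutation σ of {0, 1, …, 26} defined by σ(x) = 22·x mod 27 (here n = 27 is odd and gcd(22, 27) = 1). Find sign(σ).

+1

Start at x=7: 7 → 19 → 13 → 16 → 1 → 22 → 25 → … (one orbit).
Decompose π into cycles: lengths [9, 9, 3, 3, 1, 1, 1] (7 cycles, including the fixed point 0).
7 cycles on 27: each ℓ→(−1)^(ℓ−1), product (−1)^20 = +1.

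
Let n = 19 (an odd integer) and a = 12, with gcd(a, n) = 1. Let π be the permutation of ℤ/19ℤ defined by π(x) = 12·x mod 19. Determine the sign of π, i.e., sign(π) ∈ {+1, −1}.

-1

Trace 12: π^k(12) = [12, 11, 18, 7, 8, 1] for k=0..5.
π_12 has 4 disjoint cycles with lengths [6, 6, 6, 1] on {0,…,18}.
With 4 cycles on 19 points, sign = (−1)^{19−4} = -1.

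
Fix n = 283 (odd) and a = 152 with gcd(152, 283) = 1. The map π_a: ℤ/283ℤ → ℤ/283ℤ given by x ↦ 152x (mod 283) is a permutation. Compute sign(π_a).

+1

Orbit of 230 under x↦152x: [230, 151, 29, 163, 155, 71, 38]… (length divides ord_283(152)).
Cycle type of π: 47×6 + 1; total 7 cycles.
sign(π) = (−1)^{n − #cycles} = (−1)^{283−7} = (−1)^276 = +1.
Check: (152/283) = +1 by Zolotarev.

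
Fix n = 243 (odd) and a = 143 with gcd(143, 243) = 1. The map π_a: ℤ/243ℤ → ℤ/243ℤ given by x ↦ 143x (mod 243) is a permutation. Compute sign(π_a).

Start at x=152: 152 → 109 → 35 → 145 → 80 → 19 → 44 → … (one orbit).
π_143 has 14 disjoint cycles with lengths [54, 54, 54, 18, 18, 18, 6, 6, 6, 2, 2, 2, 2, 1] on {0,…,242}.
With 14 cycles on 243 points, sign = (−1)^{243−14} = -1.

-1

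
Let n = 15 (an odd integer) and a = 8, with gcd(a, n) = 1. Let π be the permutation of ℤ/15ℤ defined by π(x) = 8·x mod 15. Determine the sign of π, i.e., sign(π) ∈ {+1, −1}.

Start at x=8: 8 → 4 → 2 → 1 → 8 (one orbit).
Cycle type of π: 4×3 + 2 + 1; total 5 cycles.
n − c = 15 − 5 = 10; sign = (−1)^10 = +1.
Check: (8/15) = +1 by Zolotarev.

+1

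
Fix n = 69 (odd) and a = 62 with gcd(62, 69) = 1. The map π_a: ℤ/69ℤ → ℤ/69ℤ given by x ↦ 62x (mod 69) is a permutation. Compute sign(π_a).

Orbit of 16 under x↦62x: [16, 26, 25, 32, 52, 50, 64]… (length divides ord_69(62)).
Cycle type of π: 22×2 + 11×2 + 2 + 1; total 6 cycles.
With 6 cycles on 69 points, sign = (−1)^{69−6} = -1.
Check: (62/69) = -1 by Zolotarev.

-1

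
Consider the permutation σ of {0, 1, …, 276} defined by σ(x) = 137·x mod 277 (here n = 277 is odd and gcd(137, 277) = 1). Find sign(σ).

Start at x=69: 69 → 35 → 86 → 148 → 55 → 56 → 193 → … (one orbit).
2 cycles of lengths [276, 1].
sign(π) = (−1)^{n − #cycles} = (−1)^{277−2} = (−1)^275 = -1.
(137|277)_J = -1 (Zolotarev's lemma cross-check).

-1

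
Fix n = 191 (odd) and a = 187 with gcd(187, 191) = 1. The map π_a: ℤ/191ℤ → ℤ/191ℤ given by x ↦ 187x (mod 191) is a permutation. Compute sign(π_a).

-1

Start at x=58: 58 → 150 → 164 → 108 → 141 → 9 → 155 → … (one orbit).
Cycle lengths of π_187 on ℤ/191ℤ: [190, 1]; 2 cycles in total.
n − c = 191 − 2 = 189; sign = (−1)^189 = -1.
Check: (187/191) = -1 by Zolotarev.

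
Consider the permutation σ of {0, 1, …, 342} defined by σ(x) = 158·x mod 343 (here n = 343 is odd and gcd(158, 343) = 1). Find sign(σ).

Trace 99: π^k(99) = [99, 207, 121, 253, 186, 233, 113] for k=0..6.
Cycle lengths of π_158 on ℤ/343ℤ: [147, 147, 21, 21, 3, 3, 1]; 7 cycles in total.
343 − 7 = 336 transpositions; sign(π) = (−1)^336 = +1.
Zolotarev: (158|343) = +1, matching the cycle-count sign.

+1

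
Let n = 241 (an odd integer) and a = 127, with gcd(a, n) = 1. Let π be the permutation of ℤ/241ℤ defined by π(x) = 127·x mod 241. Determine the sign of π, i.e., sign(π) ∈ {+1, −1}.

Start at x=230: 230 → 49 → 198 → 82 → 51 → 211 → 46 → … (one orbit).
The orbit structure of x ↦ 127x mod 241: 2 orbits of sizes [240, 1].
sign(π) = (−1)^{n − #cycles} = (−1)^{241−2} = (−1)^239 = -1.
Zolotarev: (127|241) = -1, matching the cycle-count sign.

-1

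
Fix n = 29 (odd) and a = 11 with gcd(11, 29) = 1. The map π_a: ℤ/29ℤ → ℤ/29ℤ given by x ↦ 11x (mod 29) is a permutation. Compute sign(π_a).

-1

Orbit of 23 under x↦11x: [23, 21, 28, 18, 24, 3, 4]… (length divides ord_29(11)).
Cycle type of π: 28 + 1; total 2 cycles.
n − c = 29 − 2 = 27; sign = (−1)^27 = -1.
Check: (11/29) = -1 by Zolotarev.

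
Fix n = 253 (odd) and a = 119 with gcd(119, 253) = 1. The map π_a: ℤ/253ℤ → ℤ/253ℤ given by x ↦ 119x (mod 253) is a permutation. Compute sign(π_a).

+1

Orbit of 223 under x↦119x: [223, 225, 210, 196, 48, 146, 170]… (length divides ord_253(119)).
The orbit structure of x ↦ 119x mod 253: 9 orbits of sizes [55, 55, 55, 55, 11, 11, 5, 5, 1].
n − c = 253 − 9 = 244; sign = (−1)^244 = +1.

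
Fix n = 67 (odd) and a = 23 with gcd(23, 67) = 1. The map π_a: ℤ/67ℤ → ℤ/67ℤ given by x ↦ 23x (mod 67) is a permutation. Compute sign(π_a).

Start at x=4: 4 → 25 → 39 → 26 → 62 → 19 → 35 → … (one orbit).
3 cycles of lengths [33, 33, 1].
Σ(ℓ_i−1) = 67−3 = 64; sign = (−1)^64 = +1.

+1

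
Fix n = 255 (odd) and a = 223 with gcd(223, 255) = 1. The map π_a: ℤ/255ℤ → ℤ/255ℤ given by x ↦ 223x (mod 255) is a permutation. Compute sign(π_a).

-1

Trace 127: π^k(127) = [127, 16, 253, 64, 247, 1, 223] for k=0..6.
Cycle type of π: 8×30 + 4×3 + 1×3; total 36 cycles.
With 36 cycles on 255 points, sign = (−1)^{255−36} = -1.
(223|255)_J = -1 (Zolotarev's lemma cross-check).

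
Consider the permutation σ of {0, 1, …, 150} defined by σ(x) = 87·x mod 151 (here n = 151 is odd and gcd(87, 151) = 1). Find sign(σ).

-1

Start at x=59: 59 → 150 → 64 → 132 → 8 → 92 → 1 → … (one orbit).
16 cycles of lengths [10, 10, 10, 10, 10, 10, 10, 10, 10, 10, 10, 10, 10, 10, 10, 1].
sign(π) = (−1)^{n − #cycles} = (−1)^{151−16} = (−1)^135 = -1.
The Jacobi symbol (87|151) = -1 (Zolotarev) agrees.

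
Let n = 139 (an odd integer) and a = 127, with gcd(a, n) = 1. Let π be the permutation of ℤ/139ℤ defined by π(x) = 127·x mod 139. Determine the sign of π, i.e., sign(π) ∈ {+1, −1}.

Orbit of 34 under x↦127x: [34, 9, 31, 45, 16, 86, 80]… (length divides ord_139(127)).
Cycle lengths of π_127 on ℤ/139ℤ: [69, 69, 1]; 3 cycles in total.
sign(π) = (−1)^{n − #cycles} = (−1)^{139−3} = (−1)^136 = +1.

+1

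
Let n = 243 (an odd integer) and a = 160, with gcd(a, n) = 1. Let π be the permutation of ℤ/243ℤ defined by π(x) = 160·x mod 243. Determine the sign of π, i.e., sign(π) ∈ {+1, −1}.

Orbit of 181 under x↦160x: [181, 43, 76, 10, 142, 121, 163]… (length divides ord_243(160)).
The orbit structure of x ↦ 160x mod 243: 11 orbits of sizes [81, 81, 27, 27, 9, 9, 3, 3, 1, 1, 1].
243 − 11 = 232 transpositions; sign(π) = (−1)^232 = +1.

+1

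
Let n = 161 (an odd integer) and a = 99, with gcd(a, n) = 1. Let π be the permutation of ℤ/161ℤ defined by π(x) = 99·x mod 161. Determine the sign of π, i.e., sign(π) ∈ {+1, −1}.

Orbit of 43 under x↦99x: [43, 71, 106, 29, 134, 64, 57]… (length divides ord_161(99)).
π_99 has 14 disjoint cycles with lengths [22, 22, 22, 22, 22, 22, 22, 1, 1, 1, 1, 1, 1, 1] on {0,…,160}.
sign(π) = (−1)^{n − #cycles} = (−1)^{161−14} = (−1)^147 = -1.
Check: (99/161) = -1 by Zolotarev.

-1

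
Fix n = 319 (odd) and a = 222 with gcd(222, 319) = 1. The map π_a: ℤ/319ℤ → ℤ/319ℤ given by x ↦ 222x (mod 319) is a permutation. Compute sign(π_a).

+1

Orbit of 202 under x↦222x: [202, 184, 16, 43, 295, 95, 36]… (length divides ord_319(222)).
π_222 has 5 disjoint cycles with lengths [140, 140, 28, 10, 1] on {0,…,318}.
With 5 cycles on 319 points, sign = (−1)^{319−5} = +1.
Zolotarev: (222|319) = +1, matching the cycle-count sign.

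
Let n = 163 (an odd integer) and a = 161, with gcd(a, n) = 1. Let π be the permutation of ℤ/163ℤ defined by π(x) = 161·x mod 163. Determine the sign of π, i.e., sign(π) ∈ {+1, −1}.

+1

Orbit of 155 under x↦161x: [155, 16, 131, 64, 35, 93, 140]… (length divides ord_163(161)).
The orbit structure of x ↦ 161x mod 163: 3 orbits of sizes [81, 81, 1].
163 − 3 = 160 transpositions; sign(π) = (−1)^160 = +1.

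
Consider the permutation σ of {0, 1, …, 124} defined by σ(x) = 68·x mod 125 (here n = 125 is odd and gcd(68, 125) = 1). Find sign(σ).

-1

Trace 124: π^k(124) = [124, 57, 1, 68] for k=0..3.
Cycle type of π: 4×31 + 1; total 32 cycles.
sign(π) = (−1)^{n − #cycles} = (−1)^{125−32} = (−1)^93 = -1.
(68|125)_J = -1 (Zolotarev's lemma cross-check).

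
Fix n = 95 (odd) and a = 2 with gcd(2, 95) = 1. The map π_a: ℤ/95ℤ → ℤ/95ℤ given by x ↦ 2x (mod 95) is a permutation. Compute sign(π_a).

+1

Start at x=8: 8 → 16 → 32 → 64 → 33 → 66 → 37 → … (one orbit).
The orbit structure of x ↦ 2x mod 95: 5 orbits of sizes [36, 36, 18, 4, 1].
With 5 cycles on 95 points, sign = (−1)^{95−5} = +1.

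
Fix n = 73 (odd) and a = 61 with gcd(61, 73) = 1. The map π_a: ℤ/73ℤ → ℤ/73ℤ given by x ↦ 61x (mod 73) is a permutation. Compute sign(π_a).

Start at x=64: 64 → 35 → 18 → 3 → 37 → 67 → 72 → … (one orbit).
Decompose π into cycles: lengths [36, 36, 1] (3 cycles, including the fixed point 0).
73 − 3 = 70 transpositions; sign(π) = (−1)^70 = +1.
(61|73)_J = +1 (Zolotarev's lemma cross-check).

+1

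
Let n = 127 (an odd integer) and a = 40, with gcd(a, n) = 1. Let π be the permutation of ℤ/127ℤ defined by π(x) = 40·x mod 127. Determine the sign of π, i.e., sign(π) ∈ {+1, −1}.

Start at x=16: 16 → 5 → 73 → 126 → 87 → 51 → 8 → … (one orbit).
Decompose π into cycles: lengths [42, 42, 42, 1] (4 cycles, including the fixed point 0).
n − c = 127 − 4 = 123; sign = (−1)^123 = -1.

-1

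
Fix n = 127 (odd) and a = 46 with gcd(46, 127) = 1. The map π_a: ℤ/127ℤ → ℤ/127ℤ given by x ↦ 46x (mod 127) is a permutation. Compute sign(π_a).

Trace 50: π^k(50) = [50, 14, 9, 33, 121, 105, 4] for k=0..6.
Cycle type of π: 126 + 1; total 2 cycles.
With 2 cycles on 127 points, sign = (−1)^{127−2} = -1.
Via Zolotarev, sign(π_{46}) = (46|127) = -1.

-1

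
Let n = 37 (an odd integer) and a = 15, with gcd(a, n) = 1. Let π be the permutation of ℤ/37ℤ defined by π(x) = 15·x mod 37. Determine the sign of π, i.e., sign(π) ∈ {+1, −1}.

Trace 16: π^k(16) = [16, 18, 11, 17, 33, 14, 25] for k=0..6.
π_15 has 2 disjoint cycles with lengths [36, 1] on {0,…,36}.
n − c = 37 − 2 = 35; sign = (−1)^35 = -1.
Via Zolotarev, sign(π_{15}) = (15|37) = -1.

-1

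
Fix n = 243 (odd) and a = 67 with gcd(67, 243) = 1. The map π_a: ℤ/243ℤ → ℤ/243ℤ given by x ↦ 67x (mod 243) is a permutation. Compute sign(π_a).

+1

Orbit of 193 under x↦67x: [193, 52, 82, 148, 196, 10, 184]… (length divides ord_243(67)).
Decompose π into cycles: lengths [81, 81, 27, 27, 9, 9, 3, 3, 1, 1, 1] (11 cycles, including the fixed point 0).
sign(π) = (−1)^{n − #cycles} = (−1)^{243−11} = (−1)^232 = +1.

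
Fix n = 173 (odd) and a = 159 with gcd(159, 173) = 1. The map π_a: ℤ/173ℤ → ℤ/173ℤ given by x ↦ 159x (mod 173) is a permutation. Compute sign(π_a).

+1

Orbit of 142 under x↦159x: [142, 88, 152, 121, 36, 15, 136]… (length divides ord_173(159)).
Decompose π into cycles: lengths [86, 86, 1] (3 cycles, including the fixed point 0).
173 − 3 = 170 transpositions; sign(π) = (−1)^170 = +1.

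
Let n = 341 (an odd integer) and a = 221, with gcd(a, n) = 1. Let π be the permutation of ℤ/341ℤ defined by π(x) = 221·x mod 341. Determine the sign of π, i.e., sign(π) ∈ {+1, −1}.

Orbit of 188 under x↦221x: [188, 287, 1, 221, 78]… (length divides ord_341(221)).
Decompose π into cycles: lengths [5, 5, 5, 5, 5, 5, 5, 5, 5, 5, 5, 5, 5, 5, 5, 5, 5, 5, 5, 5, 5, 5, 5, 5, 5, 5, 5, 5, 5, 5, 5, 5, 5, 5, 5, 5, 5, 5, 5, 5, 5, 5, 5, 5, 5, 5, 5, 5, 5, 5, 5, 5, 5, 5, 5, 5, 5, 5, 5, 5, 5, 5, 5, 5, 5, 5, 1, 1, 1, 1, 1, 1, 1, 1, 1, 1, 1] (77 cycles, including the fixed point 0).
n − c = 341 − 77 = 264; sign = (−1)^264 = +1.
Check: (221/341) = +1 by Zolotarev.

+1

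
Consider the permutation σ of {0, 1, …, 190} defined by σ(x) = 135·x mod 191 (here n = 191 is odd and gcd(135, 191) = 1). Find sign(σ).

Trace 49: π^k(49) = [49, 121, 100, 130, 169, 86, 150] for k=0..6.
The orbit structure of x ↦ 135x mod 191: 3 orbits of sizes [95, 95, 1].
n − c = 191 − 3 = 188; sign = (−1)^188 = +1.
Via Zolotarev, sign(π_{135}) = (135|191) = +1.

+1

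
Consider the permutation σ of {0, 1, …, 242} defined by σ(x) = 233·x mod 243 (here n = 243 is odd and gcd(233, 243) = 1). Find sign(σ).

-1

Trace 208: π^k(208) = [208, 107, 145, 8, 163, 71, 19] for k=0..6.
Cycle lengths of π_233 on ℤ/243ℤ: [54, 54, 54, 18, 18, 18, 6, 6, 6, 2, 2, 2, 2, 1]; 14 cycles in total.
With 14 cycles on 243 points, sign = (−1)^{243−14} = -1.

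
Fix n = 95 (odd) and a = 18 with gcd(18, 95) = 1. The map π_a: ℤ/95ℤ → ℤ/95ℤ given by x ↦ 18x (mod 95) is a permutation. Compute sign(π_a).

Start at x=18: 18 → 39 → 37 → 1 → 18 (one orbit).
Cycle lengths of π_18 on ℤ/95ℤ: [4, 4, 4, 4, 4, 4, 4, 4, 4, 4, 4, 4, 4, 4, 4, 4, 4, 4, 4, 2, 2, 2, 2, 2, 2, 2, 2, 2, 1]; 29 cycles in total.
sign(π) = (−1)^{n − #cycles} = (−1)^{95−29} = (−1)^66 = +1.

+1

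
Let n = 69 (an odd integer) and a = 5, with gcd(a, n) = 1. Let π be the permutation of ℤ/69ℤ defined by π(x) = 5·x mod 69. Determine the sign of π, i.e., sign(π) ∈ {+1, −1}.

+1

Orbit of 16 under x↦5x: [16, 11, 55, 68, 64, 44, 13]… (length divides ord_69(5)).
Decompose π into cycles: lengths [22, 22, 22, 2, 1] (5 cycles, including the fixed point 0).
With 5 cycles on 69 points, sign = (−1)^{69−5} = +1.
Zolotarev: (5|69) = +1, matching the cycle-count sign.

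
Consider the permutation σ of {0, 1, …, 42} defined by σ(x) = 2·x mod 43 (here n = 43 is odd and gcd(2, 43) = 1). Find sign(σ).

Orbit of 35 under x↦2x: [35, 27, 11, 22, 1, 2, 4]… (length divides ord_43(2)).
4 cycles of lengths [14, 14, 14, 1].
n − c = 43 − 4 = 39; sign = (−1)^39 = -1.
Zolotarev: (2|43) = -1, matching the cycle-count sign.

-1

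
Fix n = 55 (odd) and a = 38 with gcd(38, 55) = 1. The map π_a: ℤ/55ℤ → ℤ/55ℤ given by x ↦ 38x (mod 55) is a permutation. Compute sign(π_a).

-1

Trace 16: π^k(16) = [16, 3, 4, 42, 1, 38, 14] for k=0..6.
The orbit structure of x ↦ 38x mod 55: 6 orbits of sizes [20, 20, 5, 5, 4, 1].
n − c = 55 − 6 = 49; sign = (−1)^49 = -1.
(38|55)_J = -1 (Zolotarev's lemma cross-check).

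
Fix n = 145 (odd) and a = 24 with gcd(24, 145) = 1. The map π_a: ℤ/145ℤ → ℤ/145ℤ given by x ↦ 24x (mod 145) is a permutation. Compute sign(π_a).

+1

Orbit of 141 under x↦24x: [141, 49, 16, 94, 81, 59, 111]… (length divides ord_145(24)).
Decompose π into cycles: lengths [14, 14, 14, 14, 14, 14, 14, 14, 7, 7, 7, 7, 2, 2, 1] (15 cycles, including the fixed point 0).
145 − 15 = 130 transpositions; sign(π) = (−1)^130 = +1.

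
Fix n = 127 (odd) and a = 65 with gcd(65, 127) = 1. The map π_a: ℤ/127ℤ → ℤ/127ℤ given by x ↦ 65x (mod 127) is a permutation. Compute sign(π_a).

Trace 47: π^k(47) = [47, 7, 74, 111, 103, 91, 73] for k=0..6.
Cycle lengths of π_65 on ℤ/127ℤ: [126, 1]; 2 cycles in total.
sign(π) = (−1)^{n − #cycles} = (−1)^{127−2} = (−1)^125 = -1.

-1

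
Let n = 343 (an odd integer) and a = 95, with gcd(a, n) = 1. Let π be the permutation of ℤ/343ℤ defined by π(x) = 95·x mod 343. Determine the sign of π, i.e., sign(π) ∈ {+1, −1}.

Trace 298: π^k(298) = [298, 184, 330, 137, 324, 253, 25] for k=0..6.
Cycle type of π: 147×2 + 21×2 + 3×2 + 1; total 7 cycles.
7 cycles on 343: each ℓ→(−1)^(ℓ−1), product (−1)^336 = +1.
Via Zolotarev, sign(π_{95}) = (95|343) = +1.

+1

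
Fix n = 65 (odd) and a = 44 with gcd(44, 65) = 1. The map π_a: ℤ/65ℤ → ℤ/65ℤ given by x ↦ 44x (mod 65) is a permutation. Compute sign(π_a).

-1

Trace 1: π^k(1) = [1, 44, 51, 34] for k=0..3.
Cycle lengths of π_44 on ℤ/65ℤ: [4, 4, 4, 4, 4, 4, 4, 4, 4, 4, 4, 4, 4, 4, 4, 2, 2, 1]; 18 cycles in total.
With 18 cycles on 65 points, sign = (−1)^{65−18} = -1.
(44|65)_J = -1 (Zolotarev's lemma cross-check).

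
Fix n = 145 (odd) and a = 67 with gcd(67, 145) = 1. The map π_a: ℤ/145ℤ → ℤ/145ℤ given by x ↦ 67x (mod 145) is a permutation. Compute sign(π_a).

-1

Start at x=42: 42 → 59 → 38 → 81 → 62 → 94 → 63 → … (one orbit).
Cycle type of π: 28×4 + 14×2 + 4 + 1; total 8 cycles.
8 cycles on 145: each ℓ→(−1)^(ℓ−1), product (−1)^137 = -1.
Check: (67/145) = -1 by Zolotarev.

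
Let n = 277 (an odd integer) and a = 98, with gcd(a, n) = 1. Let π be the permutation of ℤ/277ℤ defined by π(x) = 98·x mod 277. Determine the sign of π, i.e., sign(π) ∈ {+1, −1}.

-1

Start at x=183: 183 → 206 → 244 → 90 → 233 → 120 → 126 → … (one orbit).
Cycle type of π: 276 + 1; total 2 cycles.
n − c = 277 − 2 = 275; sign = (−1)^275 = -1.
(98|277)_J = -1 (Zolotarev's lemma cross-check).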